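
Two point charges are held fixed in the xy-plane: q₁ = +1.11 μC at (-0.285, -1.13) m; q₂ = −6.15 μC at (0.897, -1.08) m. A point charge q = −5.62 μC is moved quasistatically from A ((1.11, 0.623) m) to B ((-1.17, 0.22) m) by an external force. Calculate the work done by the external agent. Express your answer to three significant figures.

-0.0635 J

For quasistatic motion the external work equals the change in potential energy: W_ext = qΔV = q(V_B − V_A).
At A: distances to the source charges are 2.24 m, 1.72 m; V_A = Σ kqᵢ/rᵢ = -2.78×10⁴ V.
At B: distances to the source charges are 1.61 m, 2.44 m; V_B = Σ kqᵢ/rᵢ = -1.65×10⁴ V.
ΔV = V_B − V_A = 1.13×10⁴ V.
W_ext = qΔV = (-5.62×10⁻⁶ C)(1.13×10⁴ V) = -0.0635 J.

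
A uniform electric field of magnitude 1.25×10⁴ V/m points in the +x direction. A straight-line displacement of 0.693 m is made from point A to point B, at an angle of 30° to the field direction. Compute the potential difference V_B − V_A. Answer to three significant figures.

Only the component of displacement along E changes the potential: ΔV = −E·d·cosθ.
ΔV = −(1.25×10⁴ V/m)(0.693 m)cos30° = -7500 V.

-7500 V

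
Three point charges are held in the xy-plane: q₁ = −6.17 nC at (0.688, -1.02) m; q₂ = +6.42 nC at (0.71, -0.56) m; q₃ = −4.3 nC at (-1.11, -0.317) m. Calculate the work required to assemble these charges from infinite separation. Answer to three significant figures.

-7.85×10⁻⁷ J

The assembly work is the sum of pairwise potential energies, U = Σ_{i<j} kqᵢqⱼ/rᵢⱼ.
Pair separations: r₁₂ = 0.461 m, r₁₃ = 1.93 m, r₂₃ = 1.84 m.
U = (-7.73×10⁻⁷) + (1.24×10⁻⁷) + (-1.35×10⁻⁷) = -7.85×10⁻⁷ J.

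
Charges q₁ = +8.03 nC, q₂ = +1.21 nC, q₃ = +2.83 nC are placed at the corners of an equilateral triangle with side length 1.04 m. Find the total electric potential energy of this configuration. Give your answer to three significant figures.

The assembly work is the sum of pairwise potential energies, U = Σ_{i<j} kqᵢqⱼ/rᵢⱼ.
All three pair separations equal the side length, 1.04 m.
U = (8.40×10⁻⁸) + (1.96×10⁻⁷) + (2.96×10⁻⁸) = 3.10×10⁻⁷ J.

3.10×10⁻⁷ J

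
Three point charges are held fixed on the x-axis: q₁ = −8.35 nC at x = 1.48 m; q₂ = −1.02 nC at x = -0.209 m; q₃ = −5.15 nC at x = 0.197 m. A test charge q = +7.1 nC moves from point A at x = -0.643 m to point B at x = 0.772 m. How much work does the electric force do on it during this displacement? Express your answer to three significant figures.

The work done by the electric force is W_field = −ΔU = −q(V_B − V_A) = q(V_A − V_B).
At A: distances to the source charges are 2.12 m, 0.434 m, 0.840 m; V_A = Σ kqᵢ/rᵢ = -112 V.
At B: distances to the source charges are 0.708 m, 0.981 m, 0.575 m; V_B = Σ kqᵢ/rᵢ = -196 V.
ΔV = V_B − V_A = -84.3 V.
W_field = −qΔV = −(7.10×10⁻⁹ C)(-84.3 V) = 5.98×10⁻⁷ J.

5.98×10⁻⁷ J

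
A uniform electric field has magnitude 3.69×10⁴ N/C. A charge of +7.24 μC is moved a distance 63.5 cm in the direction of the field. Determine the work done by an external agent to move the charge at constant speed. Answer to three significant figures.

-0.170 J

The potential change for a displacement 63.5 cm in the direction of the field is ΔV = −Ed = -2.34×10⁴ V.
W_ext = qΔV = -0.170 J.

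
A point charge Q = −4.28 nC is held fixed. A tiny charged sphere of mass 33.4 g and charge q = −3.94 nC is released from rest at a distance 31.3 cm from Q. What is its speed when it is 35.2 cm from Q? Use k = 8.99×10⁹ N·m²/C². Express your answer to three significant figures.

Only the electrostatic force acts, so mechanical energy is conserved: ½mv² = U₁ − U₂ = kQq(1/r₁ − 1/r₂).
U₁ − U₂ = (8.99×10⁹ N·m²/C²)(-4.28×10⁻⁹ C)(-3.94×10⁻⁹ C)(1/0.313 − 1/0.352) = 5.37×10⁻⁸ J.
v = √(2·5.37×10⁻⁸/0.0334) = 1.79×10⁻³ m/s.

1.79×10⁻³ m/s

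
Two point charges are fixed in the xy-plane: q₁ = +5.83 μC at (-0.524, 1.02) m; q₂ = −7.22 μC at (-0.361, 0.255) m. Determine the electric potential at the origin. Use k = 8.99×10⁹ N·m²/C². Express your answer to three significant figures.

The total potential is the scalar sum of each charge's contribution, V = Σ kqᵢ/rᵢ.
Distances from the field point to each charge: r₁ = 1.15 m, r₂ = 0.442 m.
V = k[(5.83×10⁻⁶)/(1.15) + (-7.22×10⁻⁶)/(0.442)] = -1.01×10⁵ V.

-1.01×10⁵ V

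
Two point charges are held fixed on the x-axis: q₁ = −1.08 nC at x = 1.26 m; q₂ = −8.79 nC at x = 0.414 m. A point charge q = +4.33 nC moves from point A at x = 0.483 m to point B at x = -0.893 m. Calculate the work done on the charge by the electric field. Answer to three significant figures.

The work done by the electric force is W_field = −ΔU = −q(V_B − V_A) = q(V_A − V_B).
At A: distances to the source charges are 0.777 m, 0.0690 m; V_A = Σ kqᵢ/rᵢ = -1160 V.
At B: distances to the source charges are 2.15 m, 1.31 m; V_B = Σ kqᵢ/rᵢ = -65.0 V.
ΔV = V_B − V_A = 1090 V.
W_field = −qΔV = −(4.33×10⁻⁹ C)(1090 V) = -4.73×10⁻⁶ J.

-4.73×10⁻⁶ J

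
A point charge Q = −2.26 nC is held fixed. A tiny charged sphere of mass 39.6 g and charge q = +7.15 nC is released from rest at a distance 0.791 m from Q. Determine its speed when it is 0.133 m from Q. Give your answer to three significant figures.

Only the electrostatic force acts, so mechanical energy is conserved: ½mv² = U₁ − U₂ = kQq(1/r₁ − 1/r₂).
U₁ − U₂ = (8.99×10⁹ N·m²/C²)(-2.26×10⁻⁹ C)(7.15×10⁻⁹ C)(1/0.791 − 1/0.133) = 9.09×10⁻⁷ J.
v = √(2·9.09×10⁻⁷/0.0396) = 6.77×10⁻³ m/s.

6.77×10⁻³ m/s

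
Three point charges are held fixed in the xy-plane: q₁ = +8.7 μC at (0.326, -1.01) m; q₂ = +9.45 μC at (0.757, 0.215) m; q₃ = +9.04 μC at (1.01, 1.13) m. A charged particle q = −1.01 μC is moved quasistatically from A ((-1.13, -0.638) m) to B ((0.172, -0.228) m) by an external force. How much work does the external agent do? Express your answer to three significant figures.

For quasistatic motion the external work equals the change in potential energy: W_ext = qΔV = q(V_B − V_A).
At A: distances to the source charges are 1.50 m, 2.07 m, 2.78 m; V_A = Σ kqᵢ/rᵢ = 1.22×10⁵ V.
At B: distances to the source charges are 0.797 m, 0.734 m, 1.60 m; V_B = Σ kqᵢ/rᵢ = 2.65×10⁵ V.
ΔV = V_B − V_A = 1.42×10⁵ V.
W_ext = qΔV = (-1.01×10⁻⁶ C)(1.42×10⁵ V) = -0.144 J.

-0.144 J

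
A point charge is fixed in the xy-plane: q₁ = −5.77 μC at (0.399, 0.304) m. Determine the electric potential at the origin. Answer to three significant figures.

Electric potential is a scalar, so the contributions from each charge add algebraically: V = Σ kqᵢ/rᵢ.
Distances from the field point to each charge: r₁ = 0.502 m.
V = k[(-5.77×10⁻⁶)/(0.502)] = -1.03×10⁵ V.

-1.03×10⁵ V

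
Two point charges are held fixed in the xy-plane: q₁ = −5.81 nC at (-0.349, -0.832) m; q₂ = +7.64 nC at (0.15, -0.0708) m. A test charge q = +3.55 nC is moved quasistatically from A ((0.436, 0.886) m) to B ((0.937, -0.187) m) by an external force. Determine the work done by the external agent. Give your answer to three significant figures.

For quasistatic motion the external work equals the change in potential energy: W_ext = qΔV = q(V_B − V_A).
At A: distances to the source charges are 1.89 m, 0.999 m; V_A = Σ kqᵢ/rᵢ = 41.1 V.
At B: distances to the source charges are 1.44 m, 0.796 m; V_B = Σ kqᵢ/rᵢ = 50.0 V.
ΔV = V_B − V_A = 8.91 V.
W_ext = qΔV = (3.55×10⁻⁹ C)(8.91 V) = 3.16×10⁻⁸ J.

3.16×10⁻⁸ J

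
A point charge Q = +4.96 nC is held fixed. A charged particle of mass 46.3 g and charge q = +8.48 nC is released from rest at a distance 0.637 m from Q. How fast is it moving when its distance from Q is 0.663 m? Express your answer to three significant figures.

Only the electrostatic force acts, so mechanical energy is conserved: ½mv² = U₁ − U₂ = kQq(1/r₁ − 1/r₂).
U₁ − U₂ = (8.99×10⁹ N·m²/C²)(4.96×10⁻⁹ C)(8.48×10⁻⁹ C)(1/0.637 − 1/0.663) = 2.33×10⁻⁸ J.
v = √(2·2.33×10⁻⁸/0.0463) = 1.00×10⁻³ m/s.

1.00×10⁻³ m/s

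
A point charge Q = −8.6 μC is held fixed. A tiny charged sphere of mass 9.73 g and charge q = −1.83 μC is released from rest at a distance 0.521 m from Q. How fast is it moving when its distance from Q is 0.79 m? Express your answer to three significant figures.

4.36 m/s

Only the electrostatic force acts, so mechanical energy is conserved: ½mv² = U₁ − U₂ = kQq(1/r₁ − 1/r₂).
U₁ − U₂ = (8.99×10⁹ N·m²/C²)(-8.60×10⁻⁶ C)(-1.83×10⁻⁶ C)(1/0.521 − 1/0.790) = 0.0925 J.
v = √(2·0.0925/9.73×10⁻³) = 4.36 m/s.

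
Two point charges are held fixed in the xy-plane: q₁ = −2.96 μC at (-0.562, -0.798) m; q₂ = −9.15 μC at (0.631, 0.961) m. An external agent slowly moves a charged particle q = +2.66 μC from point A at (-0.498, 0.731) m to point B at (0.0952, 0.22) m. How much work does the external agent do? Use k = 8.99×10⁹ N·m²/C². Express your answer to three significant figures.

For quasistatic motion the external work equals the change in potential energy: W_ext = qΔV = q(V_B − V_A).
At A: distances to the source charges are 1.53 m, 1.15 m; V_A = Σ kqᵢ/rᵢ = -8.88×10⁴ V.
At B: distances to the source charges are 1.21 m, 0.914 m; V_B = Σ kqᵢ/rᵢ = -1.12×10⁵ V.
ΔV = V_B − V_A = -2.31×10⁴ V.
W_ext = qΔV = (2.66×10⁻⁶ C)(-2.31×10⁴ V) = -0.0615 J.

-0.0615 J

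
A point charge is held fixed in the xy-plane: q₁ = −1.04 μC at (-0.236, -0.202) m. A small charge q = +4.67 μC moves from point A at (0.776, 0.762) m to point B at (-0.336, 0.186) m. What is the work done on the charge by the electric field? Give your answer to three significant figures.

The work done by the electric force is W_field = −ΔU = −q(V_B − V_A) = q(V_A − V_B).
At A: distance to the source charge is 1.40 m; V_A = kq₁/r = -6690 V.
At B: distance to the source charge is 0.401 m; V_B = kq₁/r = -2.33×10⁴ V.
ΔV = V_B − V_A = -1.66×10⁴ V.
W_field = −qΔV = −(4.67×10⁻⁶ C)(-1.66×10⁴ V) = 0.0777 J.

0.0777 J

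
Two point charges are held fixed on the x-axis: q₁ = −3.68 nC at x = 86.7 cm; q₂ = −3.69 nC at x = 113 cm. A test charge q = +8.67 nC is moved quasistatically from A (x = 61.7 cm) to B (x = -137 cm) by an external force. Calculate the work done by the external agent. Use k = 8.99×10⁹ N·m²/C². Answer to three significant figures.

For quasistatic motion the external work equals the change in potential energy: W_ext = qΔV = q(V_B − V_A).
At A: distances to the source charges are 0.250 m, 0.513 m; V_A = Σ kqᵢ/rᵢ = -197 V.
At B: distances to the source charges are 2.24 m, 2.50 m; V_B = Σ kqᵢ/rᵢ = -28.1 V.
ΔV = V_B − V_A = 169 V.
W_ext = qΔV = (8.67×10⁻⁹ C)(169 V) = 1.46×10⁻⁶ J.

1.46×10⁻⁶ J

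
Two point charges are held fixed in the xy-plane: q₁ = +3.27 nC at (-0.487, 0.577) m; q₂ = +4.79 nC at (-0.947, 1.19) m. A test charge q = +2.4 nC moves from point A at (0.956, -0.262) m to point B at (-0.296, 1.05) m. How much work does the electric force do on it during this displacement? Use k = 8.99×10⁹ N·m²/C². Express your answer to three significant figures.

-2.08×10⁻⁷ J

The work done by the electric force is W_field = −ΔU = −q(V_B − V_A) = q(V_A − V_B).
At A: distances to the source charges are 1.67 m, 2.39 m; V_A = Σ kqᵢ/rᵢ = 35.6 V.
At B: distances to the source charges are 0.510 m, 0.666 m; V_B = Σ kqᵢ/rᵢ = 122 V.
ΔV = V_B − V_A = 86.7 V.
W_field = −qΔV = −(2.40×10⁻⁹ C)(86.7 V) = -2.08×10⁻⁷ J.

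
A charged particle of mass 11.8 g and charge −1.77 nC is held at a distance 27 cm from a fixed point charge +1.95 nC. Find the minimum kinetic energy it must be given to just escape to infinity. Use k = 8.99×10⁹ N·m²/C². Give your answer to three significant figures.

To just escape, total mechanical energy must reach zero at infinity: ½mv²_min + U = 0, so ½mv²_min = −U = |kQq|/r.
|U| = |kQq|/r = (8.99×10⁹ N·m²/C²)(1.95×10⁻⁹)(1.77×10⁻⁹)/(0.270) = 1.15×10⁻⁷ J.

1.15×10⁻⁷ J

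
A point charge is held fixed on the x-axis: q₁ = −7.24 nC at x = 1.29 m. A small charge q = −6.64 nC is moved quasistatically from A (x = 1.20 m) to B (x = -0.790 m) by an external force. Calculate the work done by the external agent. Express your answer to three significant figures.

-4.59×10⁻⁶ J

For quasistatic motion the external work equals the change in potential energy: W_ext = qΔV = q(V_B − V_A).
At A: distance to the source charge is 0.0900 m; V_A = kq₁/r = -723 V.
At B: distance to the source charge is 2.08 m; V_B = kq₁/r = -31.3 V.
ΔV = V_B − V_A = 692 V.
W_ext = qΔV = (-6.64×10⁻⁹ C)(692 V) = -4.59×10⁻⁶ J.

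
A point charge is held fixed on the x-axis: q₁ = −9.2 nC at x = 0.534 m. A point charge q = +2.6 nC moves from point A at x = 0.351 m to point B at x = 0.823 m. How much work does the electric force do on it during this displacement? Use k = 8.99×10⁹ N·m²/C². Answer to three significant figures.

The work done by the electric force is W_field = −ΔU = −q(V_B − V_A) = q(V_A − V_B).
At A: distance to the source charge is 0.183 m; V_A = kq₁/r = -452 V.
At B: distance to the source charge is 0.289 m; V_B = kq₁/r = -286 V.
ΔV = V_B − V_A = 166 V.
W_field = −qΔV = −(2.60×10⁻⁹ C)(166 V) = -4.31×10⁻⁷ J.

-4.31×10⁻⁷ J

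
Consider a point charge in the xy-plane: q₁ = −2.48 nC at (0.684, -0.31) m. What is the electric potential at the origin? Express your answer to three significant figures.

-29.7 V

The total potential is the scalar sum of each charge's contribution, V = Σ kqᵢ/rᵢ.
Distances from the field point to each charge: r₁ = 0.751 m.
V = k[(-2.48×10⁻⁹)/(0.751)] = -29.7 V.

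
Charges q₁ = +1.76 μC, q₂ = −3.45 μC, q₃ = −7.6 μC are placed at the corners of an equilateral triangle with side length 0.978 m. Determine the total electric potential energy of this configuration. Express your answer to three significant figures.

The assembly work is the sum of pairwise potential energies, U = Σ_{i<j} kqᵢqⱼ/rᵢⱼ.
All three pair separations equal the side length, 0.978 m.
U = (-0.0558) + (-0.123) + (0.241) = 0.0622 J.

0.0622 J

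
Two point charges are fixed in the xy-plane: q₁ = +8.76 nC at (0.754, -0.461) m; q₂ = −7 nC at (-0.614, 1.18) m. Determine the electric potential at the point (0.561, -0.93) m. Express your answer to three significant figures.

129 V

The total potential is the scalar sum of each charge's contribution, V = Σ kqᵢ/rᵢ.
Distances from the field point to each charge: r₁ = 0.507 m, r₂ = 2.42 m.
V = k[(8.76×10⁻⁹)/(0.507) + (-7.00×10⁻⁹)/(2.42)] = 129 V.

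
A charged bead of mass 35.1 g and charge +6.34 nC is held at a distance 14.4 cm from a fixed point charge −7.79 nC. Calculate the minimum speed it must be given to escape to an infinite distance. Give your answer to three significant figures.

0.0133 m/s

To just escape, total mechanical energy must reach zero at infinity: ½mv²_min + U = 0, so ½mv²_min = −U = |kQq|/r.
|U| = |kQq|/r = (8.99×10⁹ N·m²/C²)(7.79×10⁻⁹)(6.34×10⁻⁹)/(0.144) = 3.08×10⁻⁶ J.
v_min = √(2|U|/m) = √(2·3.08×10⁻⁶/0.0351) = 0.0133 m/s.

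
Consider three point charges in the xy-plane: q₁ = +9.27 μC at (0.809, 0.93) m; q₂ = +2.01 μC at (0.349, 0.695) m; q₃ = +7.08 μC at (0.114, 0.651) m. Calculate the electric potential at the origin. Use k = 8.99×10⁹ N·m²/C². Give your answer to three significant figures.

Electric potential is a scalar, so the contributions from each charge add algebraically: V = Σ kqᵢ/rᵢ.
Distances from the field point to each charge: r₁ = 1.23 m, r₂ = 0.778 m, r₃ = 0.661 m.
V = k[(9.27×10⁻⁶)/(1.23) + (2.01×10⁻⁶)/(0.778) + (7.08×10⁻⁶)/(0.661)] = 1.87×10⁵ V.

1.87×10⁵ V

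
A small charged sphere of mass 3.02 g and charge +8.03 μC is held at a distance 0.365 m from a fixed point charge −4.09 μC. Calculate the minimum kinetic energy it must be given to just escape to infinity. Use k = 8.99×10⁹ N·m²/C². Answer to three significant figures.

To just escape, total mechanical energy must reach zero at infinity: ½mv²_min + U = 0, so ½mv²_min = −U = |kQq|/r.
|U| = |kQq|/r = (8.99×10⁹ N·m²/C²)(4.09×10⁻⁶)(8.03×10⁻⁶)/(0.365) = 0.809 J.

0.809 J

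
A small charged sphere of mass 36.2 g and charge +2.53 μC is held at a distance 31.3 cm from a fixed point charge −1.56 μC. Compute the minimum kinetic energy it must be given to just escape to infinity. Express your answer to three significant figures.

0.113 J

To just escape, total mechanical energy must reach zero at infinity: ½mv²_min + U = 0, so ½mv²_min = −U = |kQq|/r.
|U| = |kQq|/r = (8.99×10⁹ N·m²/C²)(1.56×10⁻⁶)(2.53×10⁻⁶)/(0.313) = 0.113 J.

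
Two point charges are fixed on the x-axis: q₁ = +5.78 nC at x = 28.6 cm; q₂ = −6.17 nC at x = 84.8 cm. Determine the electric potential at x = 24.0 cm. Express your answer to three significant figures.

The total potential is the scalar sum of each charge's contribution, V = Σ kqᵢ/rᵢ.
Distances from the field point to each charge: r₁ = 0.0460 m, r₂ = 0.608 m.
V = k[(5.78×10⁻⁹)/(0.0460) + (-6.17×10⁻⁹)/(0.608)] = 1040 V.

1040 V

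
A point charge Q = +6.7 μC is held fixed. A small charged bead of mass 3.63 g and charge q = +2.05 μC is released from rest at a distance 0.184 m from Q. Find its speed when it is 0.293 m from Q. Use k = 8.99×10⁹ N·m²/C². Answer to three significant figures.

11.7 m/s

Only the electrostatic force acts, so mechanical energy is conserved: ½mv² = U₁ − U₂ = kQq(1/r₁ − 1/r₂).
U₁ − U₂ = (8.99×10⁹ N·m²/C²)(6.70×10⁻⁶ C)(2.05×10⁻⁶ C)(1/0.184 − 1/0.293) = 0.250 J.
v = √(2·0.250/3.63×10⁻³) = 11.7 m/s.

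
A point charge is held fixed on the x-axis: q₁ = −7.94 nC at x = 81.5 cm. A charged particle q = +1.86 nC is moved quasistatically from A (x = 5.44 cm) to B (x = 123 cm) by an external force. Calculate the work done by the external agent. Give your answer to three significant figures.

-1.45×10⁻⁷ J

For quasistatic motion the external work equals the change in potential energy: W_ext = qΔV = q(V_B − V_A).
At A: distance to the source charge is 0.761 m; V_A = kq₁/r = -93.8 V.
At B: distance to the source charge is 0.415 m; V_B = kq₁/r = -172 V.
ΔV = V_B − V_A = -78.2 V.
W_ext = qΔV = (1.86×10⁻⁹ C)(-78.2 V) = -1.45×10⁻⁷ J.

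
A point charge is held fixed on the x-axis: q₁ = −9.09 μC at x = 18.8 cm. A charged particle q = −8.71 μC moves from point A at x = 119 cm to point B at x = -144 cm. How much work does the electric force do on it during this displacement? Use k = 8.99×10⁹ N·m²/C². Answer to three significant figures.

0.273 J

The work done by the electric force is W_field = −ΔU = −q(V_B − V_A) = q(V_A − V_B).
At A: distance to the source charge is 1.00 m; V_A = kq₁/r = -8.16×10⁴ V.
At B: distance to the source charge is 1.63 m; V_B = kq₁/r = -5.02×10⁴ V.
ΔV = V_B − V_A = 3.14×10⁴ V.
W_field = −qΔV = −(-8.71×10⁻⁶ C)(3.14×10⁴ V) = 0.273 J.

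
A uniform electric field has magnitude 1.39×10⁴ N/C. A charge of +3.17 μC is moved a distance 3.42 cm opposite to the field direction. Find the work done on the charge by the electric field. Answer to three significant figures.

-1.51×10⁻³ J

The potential change for a displacement 3.42 cm opposite to the field direction is ΔV = +Ed = 475 V.
W_field = −qΔV = -1.51×10⁻³ J.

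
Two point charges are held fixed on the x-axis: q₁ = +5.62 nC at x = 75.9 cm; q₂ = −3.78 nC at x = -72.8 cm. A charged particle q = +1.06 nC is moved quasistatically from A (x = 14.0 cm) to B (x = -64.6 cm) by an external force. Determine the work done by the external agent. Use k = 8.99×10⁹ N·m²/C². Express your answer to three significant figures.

-4.46×10⁻⁷ J

For quasistatic motion the external work equals the change in potential energy: W_ext = qΔV = q(V_B − V_A).
At A: distances to the source charges are 0.619 m, 0.868 m; V_A = Σ kqᵢ/rᵢ = 42.5 V.
At B: distances to the source charges are 1.40 m, 0.0820 m; V_B = Σ kqᵢ/rᵢ = -378 V.
ΔV = V_B − V_A = -421 V.
W_ext = qΔV = (1.06×10⁻⁹ C)(-421 V) = -4.46×10⁻⁷ J.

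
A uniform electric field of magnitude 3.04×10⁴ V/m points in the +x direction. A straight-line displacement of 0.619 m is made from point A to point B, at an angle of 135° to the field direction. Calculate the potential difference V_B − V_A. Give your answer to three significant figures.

1.33×10⁴ V

Only the component of displacement along E changes the potential: ΔV = −E·d·cosθ.
ΔV = −(3.04×10⁴ V/m)(0.619 m)cos135° = 1.33×10⁴ V.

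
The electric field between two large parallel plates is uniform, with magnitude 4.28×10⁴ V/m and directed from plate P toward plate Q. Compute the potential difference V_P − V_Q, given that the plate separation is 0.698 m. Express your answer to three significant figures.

In a uniform field, potential decreases in the direction of E: ΔV = −E·d for a displacement d parallel to E.
Going from Q to P is a displacement of 0.698 m opposite to the field, so V_P − V_Q = +Ed = 2.99×10⁴ V.

2.99×10⁴ V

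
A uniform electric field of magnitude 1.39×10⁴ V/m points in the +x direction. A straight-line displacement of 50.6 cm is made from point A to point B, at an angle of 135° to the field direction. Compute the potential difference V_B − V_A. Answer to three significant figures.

Only the component of displacement along E changes the potential: ΔV = −E·d·cosθ.
ΔV = −(1.39×10⁴ V/m)(0.506 m)cos135° = 4970 V.

4970 V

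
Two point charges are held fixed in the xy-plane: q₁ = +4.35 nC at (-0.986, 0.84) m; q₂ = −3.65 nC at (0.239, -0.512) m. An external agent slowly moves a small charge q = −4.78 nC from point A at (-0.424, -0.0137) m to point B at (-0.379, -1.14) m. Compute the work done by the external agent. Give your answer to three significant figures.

For quasistatic motion the external work equals the change in potential energy: W_ext = qΔV = q(V_B − V_A).
At A: distances to the source charges are 1.02 m, 0.829 m; V_A = Σ kqᵢ/rᵢ = -1.30 V.
At B: distances to the source charges are 2.07 m, 0.881 m; V_B = Σ kqᵢ/rᵢ = -18.4 V.
ΔV = V_B − V_A = -17.1 V.
W_ext = qΔV = (-4.78×10⁻⁹ C)(-17.1 V) = 8.15×10⁻⁸ J.

8.15×10⁻⁸ J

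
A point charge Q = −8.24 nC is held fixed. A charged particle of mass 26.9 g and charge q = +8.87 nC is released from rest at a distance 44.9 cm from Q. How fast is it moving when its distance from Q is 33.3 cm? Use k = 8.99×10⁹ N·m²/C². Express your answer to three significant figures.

6.16×10⁻³ m/s

Only the electrostatic force acts, so mechanical energy is conserved: ½mv² = U₁ − U₂ = kQq(1/r₁ − 1/r₂).
U₁ − U₂ = (8.99×10⁹ N·m²/C²)(-8.24×10⁻⁹ C)(8.87×10⁻⁹ C)(1/0.449 − 1/0.333) = 5.10×10⁻⁷ J.
v = √(2·5.10×10⁻⁷/0.0269) = 6.16×10⁻³ m/s.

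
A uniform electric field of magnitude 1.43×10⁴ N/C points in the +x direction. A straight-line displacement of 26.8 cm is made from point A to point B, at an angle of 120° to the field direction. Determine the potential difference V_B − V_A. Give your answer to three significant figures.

1920 V

Only the component of displacement along E changes the potential: ΔV = −E·d·cosθ.
ΔV = −(1.43×10⁴ V/m)(0.268 m)cos120° = 1920 V.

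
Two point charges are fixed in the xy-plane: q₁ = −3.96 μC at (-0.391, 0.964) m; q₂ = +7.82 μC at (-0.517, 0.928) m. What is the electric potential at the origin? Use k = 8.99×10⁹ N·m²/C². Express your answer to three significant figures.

3.20×10⁴ V

The total potential is the scalar sum of each charge's contribution, V = Σ kqᵢ/rᵢ.
Distances from the field point to each charge: r₁ = 1.04 m, r₂ = 1.06 m.
V = k[(-3.96×10⁻⁶)/(1.04) + (7.82×10⁻⁶)/(1.06)] = 3.20×10⁴ V.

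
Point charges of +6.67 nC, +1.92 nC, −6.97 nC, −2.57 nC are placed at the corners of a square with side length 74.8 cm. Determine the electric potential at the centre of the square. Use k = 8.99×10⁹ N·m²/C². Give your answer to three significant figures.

-16.1 V

The total potential is the scalar sum of each charge's contribution, V = Σ kqᵢ/rᵢ.
The distance from each corner to the centre is a√2/2 = 0.529 m.
V = k[(6.67×10⁻⁹)/(0.529) + (1.92×10⁻⁹)/(0.529) + (-6.97×10⁻⁹)/(0.529) + (-2.57×10⁻⁹)/(0.529)] = -16.1 V.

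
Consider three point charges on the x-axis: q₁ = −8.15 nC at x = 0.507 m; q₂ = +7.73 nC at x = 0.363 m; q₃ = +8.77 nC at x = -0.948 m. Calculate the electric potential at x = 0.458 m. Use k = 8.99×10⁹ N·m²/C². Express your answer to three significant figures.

The total potential is the scalar sum of each charge's contribution, V = Σ kqᵢ/rᵢ.
Distances from the field point to each charge: r₁ = 0.0490 m, r₂ = 0.0950 m, r₃ = 1.41 m.
V = k[(-8.15×10⁻⁹)/(0.0490) + (7.73×10⁻⁹)/(0.0950) + (8.77×10⁻⁹)/(1.41)] = -708 V.

-708 V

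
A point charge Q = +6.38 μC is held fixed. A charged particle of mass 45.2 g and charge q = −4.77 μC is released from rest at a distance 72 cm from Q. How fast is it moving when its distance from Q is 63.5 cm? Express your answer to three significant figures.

Only the electrostatic force acts, so mechanical energy is conserved: ½mv² = U₁ − U₂ = kQq(1/r₁ − 1/r₂).
U₁ − U₂ = (8.99×10⁹ N·m²/C²)(6.38×10⁻⁶ C)(-4.77×10⁻⁶ C)(1/0.720 − 1/0.635) = 0.0509 J.
v = √(2·0.0509/0.0452) = 1.50 m/s.

1.50 m/s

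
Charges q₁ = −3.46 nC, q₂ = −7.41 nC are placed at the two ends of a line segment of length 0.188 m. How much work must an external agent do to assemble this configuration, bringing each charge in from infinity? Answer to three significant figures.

The assembly work is the sum of pairwise potential energies, U = Σ_{i<j} kqᵢqⱼ/rᵢⱼ.
The separation is r = 0.188 m.
U = (1.23×10⁻⁶) = 1.23×10⁻⁶ J.

1.23×10⁻⁶ J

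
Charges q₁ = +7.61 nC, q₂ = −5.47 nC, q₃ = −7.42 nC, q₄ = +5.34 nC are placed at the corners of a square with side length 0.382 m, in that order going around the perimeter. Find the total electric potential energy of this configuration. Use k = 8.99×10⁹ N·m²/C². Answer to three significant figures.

-1.43×10⁻⁶ J

The work to assemble the configuration equals its total potential energy, U = Σ kqᵢqⱼ/rᵢⱼ over all pairs.
The four side pairs have separation 0.382 m and the two diagonal pairs 0.540 m.
Summing all 6 pair terms gives U = -1.43×10⁻⁶ J.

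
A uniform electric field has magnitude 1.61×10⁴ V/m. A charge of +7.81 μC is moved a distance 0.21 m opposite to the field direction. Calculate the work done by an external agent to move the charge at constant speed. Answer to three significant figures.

0.0264 J

The potential change for a displacement 0.21 m opposite to the field direction is ΔV = +Ed = 3380 V.
W_ext = qΔV = 0.0264 J.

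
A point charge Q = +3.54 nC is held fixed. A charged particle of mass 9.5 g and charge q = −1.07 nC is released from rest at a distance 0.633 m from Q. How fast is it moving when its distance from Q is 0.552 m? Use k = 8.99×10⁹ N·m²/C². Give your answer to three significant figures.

1.29×10⁻³ m/s

Only the electrostatic force acts, so mechanical energy is conserved: ½mv² = U₁ − U₂ = kQq(1/r₁ − 1/r₂).
U₁ − U₂ = (8.99×10⁹ N·m²/C²)(3.54×10⁻⁹ C)(-1.07×10⁻⁹ C)(1/0.633 − 1/0.552) = 7.89×10⁻⁹ J.
v = √(2·7.89×10⁻⁹/9.50×10⁻³) = 1.29×10⁻³ m/s.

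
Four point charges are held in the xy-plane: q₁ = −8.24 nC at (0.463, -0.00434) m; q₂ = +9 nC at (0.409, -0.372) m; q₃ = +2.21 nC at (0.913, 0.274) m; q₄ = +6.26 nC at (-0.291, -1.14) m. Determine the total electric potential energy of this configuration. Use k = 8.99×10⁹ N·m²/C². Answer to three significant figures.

-1.67×10⁻⁶ J

The assembly work is the sum of pairwise potential energies, U = Σ_{i<j} kqᵢqⱼ/rᵢⱼ.
Pair separations: r₁₂ = 0.372 m, r₁₃ = 0.529 m, r₁₄ = 1.36 m, r₂₃ = 0.819 m, r₂₄ = 1.04 m, r₃₄ = 1.86 m.
Summing all 6 pair terms gives U = -1.67×10⁻⁶ J.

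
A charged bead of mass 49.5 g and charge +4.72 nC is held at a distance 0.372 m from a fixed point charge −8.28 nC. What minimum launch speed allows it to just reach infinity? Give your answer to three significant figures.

To just escape, total mechanical energy must reach zero at infinity: ½mv²_min + U = 0, so ½mv²_min = −U = |kQq|/r.
|U| = |kQq|/r = (8.99×10⁹ N·m²/C²)(8.28×10⁻⁹)(4.72×10⁻⁹)/(0.372) = 9.44×10⁻⁷ J.
v_min = √(2|U|/m) = √(2·9.44×10⁻⁷/0.0495) = 6.18×10⁻³ m/s.

6.18×10⁻³ m/s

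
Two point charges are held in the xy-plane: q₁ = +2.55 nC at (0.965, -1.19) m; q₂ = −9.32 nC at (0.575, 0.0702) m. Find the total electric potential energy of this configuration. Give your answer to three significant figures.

-1.62×10⁻⁷ J

The assembly work is the sum of pairwise potential energies, U = Σ_{i<j} kqᵢqⱼ/rᵢⱼ.
Pair separations: r₁₂ = 1.32 m.
U = (-1.62×10⁻⁷) = -1.62×10⁻⁷ J.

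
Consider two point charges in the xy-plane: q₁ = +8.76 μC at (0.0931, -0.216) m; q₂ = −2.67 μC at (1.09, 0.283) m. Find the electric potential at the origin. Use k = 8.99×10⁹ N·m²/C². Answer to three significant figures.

Electric potential is a scalar, so the contributions from each charge add algebraically: V = Σ kqᵢ/rᵢ.
Distances from the field point to each charge: r₁ = 0.235 m, r₂ = 1.13 m.
V = k[(8.76×10⁻⁶)/(0.235) + (-2.67×10⁻⁶)/(1.13)] = 3.14×10⁵ V.

3.14×10⁵ V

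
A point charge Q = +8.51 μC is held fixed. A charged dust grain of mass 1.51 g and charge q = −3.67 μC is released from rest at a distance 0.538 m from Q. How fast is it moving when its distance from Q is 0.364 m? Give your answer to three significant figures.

18.2 m/s

Only the electrostatic force acts, so mechanical energy is conserved: ½mv² = U₁ − U₂ = kQq(1/r₁ − 1/r₂).
U₁ − U₂ = (8.99×10⁹ N·m²/C²)(8.51×10⁻⁶ C)(-3.67×10⁻⁶ C)(1/0.538 − 1/0.364) = 0.249 J.
v = √(2·0.249/1.51×10⁻³) = 18.2 m/s.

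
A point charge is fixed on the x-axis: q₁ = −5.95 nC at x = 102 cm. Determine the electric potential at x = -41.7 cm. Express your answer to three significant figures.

The total potential is the scalar sum of each charge's contribution, V = Σ kqᵢ/rᵢ.
V = k[(-5.95×10⁻⁹)/(1.44)] = -37.2 V.

-37.2 V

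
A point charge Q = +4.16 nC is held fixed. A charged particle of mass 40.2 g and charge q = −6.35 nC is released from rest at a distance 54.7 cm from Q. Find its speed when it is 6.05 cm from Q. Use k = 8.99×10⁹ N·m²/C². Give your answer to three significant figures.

Only the electrostatic force acts, so mechanical energy is conserved: ½mv² = U₁ − U₂ = kQq(1/r₁ − 1/r₂).
U₁ − U₂ = (8.99×10⁹ N·m²/C²)(4.16×10⁻⁹ C)(-6.35×10⁻⁹ C)(1/0.547 − 1/0.0605) = 3.49×10⁻⁶ J.
v = √(2·3.49×10⁻⁶/0.0402) = 0.0132 m/s.

0.0132 m/s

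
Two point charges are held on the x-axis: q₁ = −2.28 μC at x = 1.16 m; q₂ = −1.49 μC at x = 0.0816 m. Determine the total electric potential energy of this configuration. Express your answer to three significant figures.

The work to assemble the configuration equals its total potential energy, U = Σ kqᵢqⱼ/rᵢⱼ over all pairs.
Pair separations: r₁₂ = 1.08 m.
U = (0.0283) = 0.0283 J.

0.0283 J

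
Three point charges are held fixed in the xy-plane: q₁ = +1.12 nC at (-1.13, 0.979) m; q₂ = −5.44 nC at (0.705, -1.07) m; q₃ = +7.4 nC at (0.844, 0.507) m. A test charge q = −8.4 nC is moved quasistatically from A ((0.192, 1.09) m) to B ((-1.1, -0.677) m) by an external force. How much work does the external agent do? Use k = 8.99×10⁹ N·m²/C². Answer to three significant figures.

4.43×10⁻⁷ J

For quasistatic motion the external work equals the change in potential energy: W_ext = qΔV = q(V_B − V_A).
At A: distances to the source charges are 1.33 m, 2.22 m, 0.875 m; V_A = Σ kqᵢ/rᵢ = 61.6 V.
At B: distances to the source charges are 1.66 m, 1.85 m, 2.28 m; V_B = Σ kqᵢ/rᵢ = 8.83 V.
ΔV = V_B − V_A = -52.8 V.
W_ext = qΔV = (-8.40×10⁻⁹ C)(-52.8 V) = 4.43×10⁻⁷ J.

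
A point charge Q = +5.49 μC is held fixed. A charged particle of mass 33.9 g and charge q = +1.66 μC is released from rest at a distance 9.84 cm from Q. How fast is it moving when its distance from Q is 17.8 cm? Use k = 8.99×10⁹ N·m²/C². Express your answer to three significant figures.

4.69 m/s

Only the electrostatic force acts, so mechanical energy is conserved: ½mv² = U₁ − U₂ = kQq(1/r₁ − 1/r₂).
U₁ − U₂ = (8.99×10⁹ N·m²/C²)(5.49×10⁻⁶ C)(1.66×10⁻⁶ C)(1/0.0984 − 1/0.178) = 0.372 J.
v = √(2·0.372/0.0339) = 4.69 m/s.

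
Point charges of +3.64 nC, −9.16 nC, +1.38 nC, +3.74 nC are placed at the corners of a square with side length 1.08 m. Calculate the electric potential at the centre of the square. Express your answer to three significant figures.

Electric potential is a scalar, so the contributions from each charge add algebraically: V = Σ kqᵢ/rᵢ.
The distance from each corner to the centre is a√2/2 = 0.764 m.
V = k[(3.64×10⁻⁹)/(0.764) + (-9.16×10⁻⁹)/(0.764) + (1.38×10⁻⁹)/(0.764) + (3.74×10⁻⁹)/(0.764)] = -4.71 V.

-4.71 V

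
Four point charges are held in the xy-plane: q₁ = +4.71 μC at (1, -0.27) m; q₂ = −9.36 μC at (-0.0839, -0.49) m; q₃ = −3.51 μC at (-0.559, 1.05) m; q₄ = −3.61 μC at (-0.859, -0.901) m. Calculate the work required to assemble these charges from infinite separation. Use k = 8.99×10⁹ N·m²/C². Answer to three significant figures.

The assembly work is the sum of pairwise potential energies, U = Σ_{i<j} kqᵢqⱼ/rᵢⱼ.
Pair separations: r₁₂ = 1.11 m, r₁₃ = 2.04 m, r₁₄ = 1.96 m, r₂₃ = 1.61 m, r₂₄ = 0.877 m, r₃₄ = 1.97 m.
Summing all 6 pair terms gives U = 0.0783 J.

0.0783 J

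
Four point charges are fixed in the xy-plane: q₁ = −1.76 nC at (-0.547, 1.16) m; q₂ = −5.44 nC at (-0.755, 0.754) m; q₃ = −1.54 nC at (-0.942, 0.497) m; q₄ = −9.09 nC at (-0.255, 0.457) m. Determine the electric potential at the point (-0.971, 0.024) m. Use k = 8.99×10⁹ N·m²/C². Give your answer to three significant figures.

-204 V

Electric potential is a scalar, so the contributions from each charge add algebraically: V = Σ kqᵢ/rᵢ.
Distances from the field point to each charge: r₁ = 1.21 m, r₂ = 0.761 m, r₃ = 0.474 m, r₄ = 0.837 m.
V = k[(-1.76×10⁻⁹)/(1.21) + (-5.44×10⁻⁹)/(0.761) + (-1.54×10⁻⁹)/(0.474) + (-9.09×10⁻⁹)/(0.837)] = -204 V.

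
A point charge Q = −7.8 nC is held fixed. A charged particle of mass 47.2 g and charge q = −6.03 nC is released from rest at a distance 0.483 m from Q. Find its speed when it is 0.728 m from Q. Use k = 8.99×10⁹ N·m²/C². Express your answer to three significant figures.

Only the electrostatic force acts, so mechanical energy is conserved: ½mv² = U₁ − U₂ = kQq(1/r₁ − 1/r₂).
U₁ − U₂ = (8.99×10⁹ N·m²/C²)(-7.80×10⁻⁹ C)(-6.03×10⁻⁹ C)(1/0.483 − 1/0.728) = 2.95×10⁻⁷ J.
v = √(2·2.95×10⁻⁷/0.0472) = 3.53×10⁻³ m/s.

3.53×10⁻³ m/s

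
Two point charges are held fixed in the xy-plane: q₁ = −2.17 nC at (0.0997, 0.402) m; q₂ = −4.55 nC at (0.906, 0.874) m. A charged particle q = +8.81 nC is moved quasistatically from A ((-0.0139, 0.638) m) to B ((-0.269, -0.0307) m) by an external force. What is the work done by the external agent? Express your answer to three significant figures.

4.90×10⁻⁷ J

For quasistatic motion the external work equals the change in potential energy: W_ext = qΔV = q(V_B − V_A).
At A: distances to the source charges are 0.262 m, 0.950 m; V_A = Σ kqᵢ/rᵢ = -118 V.
At B: distances to the source charges are 0.568 m, 1.48 m; V_B = Σ kqᵢ/rᵢ = -61.9 V.
ΔV = V_B − V_A = 55.7 V.
W_ext = qΔV = (8.81×10⁻⁹ C)(55.7 V) = 4.90×10⁻⁷ J.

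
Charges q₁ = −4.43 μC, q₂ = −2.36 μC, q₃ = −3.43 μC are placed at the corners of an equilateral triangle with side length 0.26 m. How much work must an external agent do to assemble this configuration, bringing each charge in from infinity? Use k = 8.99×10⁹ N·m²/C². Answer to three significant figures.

The assembly work is the sum of pairwise potential energies, U = Σ_{i<j} kqᵢqⱼ/rᵢⱼ.
All three pair separations equal the side length, 0.260 m.
U = (0.361) + (0.525) + (0.280) = 1.17 J.

1.17 J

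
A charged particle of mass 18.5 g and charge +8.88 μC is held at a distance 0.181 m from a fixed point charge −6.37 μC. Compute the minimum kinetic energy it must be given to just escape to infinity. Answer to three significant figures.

2.81 J

To just escape, total mechanical energy must reach zero at infinity: ½mv²_min + U = 0, so ½mv²_min = −U = |kQq|/r.
|U| = |kQq|/r = (8.99×10⁹ N·m²/C²)(6.37×10⁻⁶)(8.88×10⁻⁶)/(0.181) = 2.81 J.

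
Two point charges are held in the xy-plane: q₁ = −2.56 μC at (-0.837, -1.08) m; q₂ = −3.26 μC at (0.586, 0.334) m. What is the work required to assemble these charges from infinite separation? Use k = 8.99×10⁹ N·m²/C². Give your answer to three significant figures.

0.0374 J

The assembly work is the sum of pairwise potential energies, U = Σ_{i<j} kqᵢqⱼ/rᵢⱼ.
Pair separations: r₁₂ = 2.01 m.
U = (0.0374) = 0.0374 J.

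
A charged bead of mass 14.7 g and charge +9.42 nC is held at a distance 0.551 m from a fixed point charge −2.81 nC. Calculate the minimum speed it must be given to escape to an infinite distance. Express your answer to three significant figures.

To just escape, total mechanical energy must reach zero at infinity: ½mv²_min + U = 0, so ½mv²_min = −U = |kQq|/r.
|U| = |kQq|/r = (8.99×10⁹ N·m²/C²)(2.81×10⁻⁹)(9.42×10⁻⁹)/(0.551) = 4.32×10⁻⁷ J.
v_min = √(2|U|/m) = √(2·4.32×10⁻⁷/0.0147) = 7.67×10⁻³ m/s.

7.67×10⁻³ m/s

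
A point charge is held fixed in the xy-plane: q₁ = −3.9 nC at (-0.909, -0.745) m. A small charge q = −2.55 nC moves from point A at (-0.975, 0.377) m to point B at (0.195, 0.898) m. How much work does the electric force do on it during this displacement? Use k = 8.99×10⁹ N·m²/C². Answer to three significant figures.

3.44×10⁻⁸ J

The work done by the electric force is W_field = −ΔU = −q(V_B − V_A) = q(V_A − V_B).
At A: distance to the source charge is 1.12 m; V_A = kq₁/r = -31.2 V.
At B: distance to the source charge is 1.98 m; V_B = kq₁/r = -17.7 V.
ΔV = V_B − V_A = 13.5 V.
W_field = −qΔV = −(-2.55×10⁻⁹ C)(13.5 V) = 3.44×10⁻⁸ J.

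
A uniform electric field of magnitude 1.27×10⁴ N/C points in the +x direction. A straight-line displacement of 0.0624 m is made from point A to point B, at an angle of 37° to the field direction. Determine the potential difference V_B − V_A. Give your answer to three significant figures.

-633 V

Only the component of displacement along E changes the potential: ΔV = −E·d·cosθ.
ΔV = −(1.27×10⁴ V/m)(0.0624 m)cos37° = -633 V.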